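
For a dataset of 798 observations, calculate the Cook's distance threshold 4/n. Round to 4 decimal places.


Using the rule of thumb:
Threshold = 4 / 798 = 0.0050.

0.0050


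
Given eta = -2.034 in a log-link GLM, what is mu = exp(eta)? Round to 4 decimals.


mu = exp(eta) = exp(-2.034).
= 0.1308.

0.1308


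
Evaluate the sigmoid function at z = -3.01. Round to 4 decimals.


Compute exp(3.0100) = 20.2874.
Sigmoid = 1 / (1 + 20.2874) = 1 / 21.2874 = 0.0470.

0.0470


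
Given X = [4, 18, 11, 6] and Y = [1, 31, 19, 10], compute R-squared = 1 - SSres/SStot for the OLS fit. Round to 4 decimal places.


Fit the OLS line: b0 = -4.4797, b1 = 2.0236.
SSres = 14.6852.
SStot = 492.7500.
R^2 = 1 - 14.6852/492.7500 = 0.9702.

0.9702


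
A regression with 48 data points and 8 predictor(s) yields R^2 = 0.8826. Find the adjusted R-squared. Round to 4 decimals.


Plug in: Adj R^2 = 1 - (1 - 0.8826) * 47/39.
= 1 - 0.1174 * 47/39
= 1 - 5.5178 / 39
= 1 - 0.1415 = 0.8585.

0.8585


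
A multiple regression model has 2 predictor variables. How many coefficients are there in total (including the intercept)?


Including the intercept, the model has 2 predictor coefficients + 1 intercept.
Total = 3.

3


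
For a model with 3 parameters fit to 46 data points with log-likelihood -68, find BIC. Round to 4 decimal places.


k * ln(n) = 3 * ln(46) = 3 * 3.828641 = 11.485923.
-2 * loglik = -2 * (-68) = 136.
BIC = 11.485923 + 136 = 147.485923, which rounds to 147.4859.

147.4859


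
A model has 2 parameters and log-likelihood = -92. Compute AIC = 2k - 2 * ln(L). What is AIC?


Compute:
2k = 2*2 = 4.
-2*loglik = -2*(-92) = 184.
AIC = 4 + 184 = 188.

188


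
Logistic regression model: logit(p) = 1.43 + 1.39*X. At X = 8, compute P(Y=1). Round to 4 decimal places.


z = 1.43 + 1.39 * 8 = 12.5500.
Sigmoid: P = 1 / (1 + exp(-12.5500)) = 1.0000.

1.0000


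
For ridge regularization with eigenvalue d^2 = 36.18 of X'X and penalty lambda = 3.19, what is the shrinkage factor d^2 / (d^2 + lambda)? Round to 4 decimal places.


Denominator = d^2 + lambda = 36.18 + 3.19 = 39.3700.
Shrinkage = 36.18 / 39.3700 = 0.9190.

0.9190


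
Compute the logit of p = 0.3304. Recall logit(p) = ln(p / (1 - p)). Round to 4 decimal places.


The odds are p/(1-p) = 0.3304 / 0.6696 = 0.4934.
logit(p) = ln(0.4934) = -0.7064.

-0.7064


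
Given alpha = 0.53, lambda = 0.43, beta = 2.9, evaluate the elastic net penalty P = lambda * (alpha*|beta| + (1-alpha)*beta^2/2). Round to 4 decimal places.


alpha * |beta| = 0.53 * 2.9 = 1.5370.
(1-alpha) * beta^2/2 = 0.47 * 8.4100/2 = 1.9764.
Total = 0.43 * (1.5370 + 1.9764) = 1.5107.

1.5107


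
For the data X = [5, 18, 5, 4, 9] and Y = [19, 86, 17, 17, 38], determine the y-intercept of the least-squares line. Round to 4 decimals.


First find the slope: b1 = 5.0935.
Means: xbar = 8.2000, ybar = 35.4000.
b0 = ybar - b1 * xbar = 35.4000 - 5.0935 * 8.2000 = -6.3665.

-6.3665


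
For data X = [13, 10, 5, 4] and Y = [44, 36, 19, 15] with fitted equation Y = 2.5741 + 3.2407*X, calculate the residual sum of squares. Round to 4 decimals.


Compute predicted values, then residuals = yi - yhat_i.
Residuals: [-0.7032, 1.0189, 0.2224, -0.5369].
SSres = sum(residual^2) = 1.8704.

1.8704


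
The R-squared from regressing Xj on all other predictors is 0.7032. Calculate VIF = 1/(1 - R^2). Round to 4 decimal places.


Denominator: 1 - 0.7032 = 0.2968.
VIF = 1 / 0.2968 = 3.3693.

3.3693


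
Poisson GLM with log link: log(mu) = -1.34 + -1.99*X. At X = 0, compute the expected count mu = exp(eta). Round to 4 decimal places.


eta = -1.34 + -1.99 * 0 = -1.3400.
mu = exp(-1.3400) = 0.2618.

0.2618


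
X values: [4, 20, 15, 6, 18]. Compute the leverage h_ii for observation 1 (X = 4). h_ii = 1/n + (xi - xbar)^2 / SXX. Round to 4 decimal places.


Compute xbar = 12.6000 with n = 5 observations.
SXX = 207.2000.
Leverage = 1/5 + (4 - 12.6000)^2/207.2000 = 0.5569.

0.5569


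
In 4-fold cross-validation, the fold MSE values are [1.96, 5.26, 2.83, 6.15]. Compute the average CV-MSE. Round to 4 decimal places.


Add all fold MSEs: 16.2000.
Divide by k = 4: 16.2000/4 = 4.0500.

4.0500


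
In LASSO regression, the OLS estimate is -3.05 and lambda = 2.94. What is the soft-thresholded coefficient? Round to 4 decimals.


Absolute value: |-3.05| = 3.05.
Compare to lambda = 2.94.
Since |beta| > lambda, coefficient = sign(beta)*(|beta| - lambda) = -0.1100.

-0.1100


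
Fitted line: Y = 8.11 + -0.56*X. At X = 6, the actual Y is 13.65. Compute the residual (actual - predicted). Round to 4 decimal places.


Predicted = 8.11 + -0.56 * 6 = 4.7500.
Residual = 13.65 - 4.7500 = 8.9000.

8.9000


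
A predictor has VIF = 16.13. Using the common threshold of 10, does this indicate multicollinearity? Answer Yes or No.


Compare VIF = 16.13 to the threshold of 10.
16.13 >= 10, so the answer is Yes.

Yes


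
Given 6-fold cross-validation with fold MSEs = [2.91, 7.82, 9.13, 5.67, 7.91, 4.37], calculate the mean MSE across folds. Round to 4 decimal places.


Add all fold MSEs: 37.8100.
Divide by k = 6: 37.8100/6 = 6.3017.

6.3017


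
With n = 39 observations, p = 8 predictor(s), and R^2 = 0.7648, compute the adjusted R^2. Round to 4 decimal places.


Adjusted R^2 = 1 - (1 - R^2) * (n-1)/(n-p-1).
(1 - R^2) = 0.2352.
(n-1)/(n-p-1) = 38/30.
(1 - R^2) * (n-1) = 0.2352 * 38 = 8.9376.
Divide by (n-p-1): 8.9376 / 30 = 0.2979.
Adj R^2 = 1 - 0.2979 = 0.7021.

0.7021


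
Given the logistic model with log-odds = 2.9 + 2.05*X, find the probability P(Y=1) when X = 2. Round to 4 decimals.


Compute z = 2.9 + (2.05)(2) = 7.0000.
exp(-z) = 0.0009.
P = 1/(1 + 0.0009) = 0.9991.

0.9991


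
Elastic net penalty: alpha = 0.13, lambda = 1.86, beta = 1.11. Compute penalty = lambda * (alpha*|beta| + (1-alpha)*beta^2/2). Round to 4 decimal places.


alpha * |beta| = 0.13 * 1.11 = 0.1443.
(1-alpha) * beta^2/2 = 0.87 * 1.2321/2 = 0.5360.
Total = 1.86 * (0.1443 + 0.5360) = 1.2653.

1.2653


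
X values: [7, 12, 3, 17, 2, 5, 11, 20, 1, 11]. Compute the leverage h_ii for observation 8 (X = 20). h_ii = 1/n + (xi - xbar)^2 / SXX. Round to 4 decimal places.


Compute xbar = 8.9000 with n = 10 observations.
SXX = 370.9000.
Leverage = 1/10 + (20 - 8.9000)^2/370.9000 = 0.4322.

0.4322


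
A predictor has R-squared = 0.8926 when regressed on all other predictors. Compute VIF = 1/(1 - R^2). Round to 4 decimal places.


VIF = 1 / (1 - 0.8926).
= 1 / 0.1074 = 9.3110.

9.3110


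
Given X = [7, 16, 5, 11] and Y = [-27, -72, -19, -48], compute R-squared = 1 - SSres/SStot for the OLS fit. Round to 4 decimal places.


Fit the OLS line: b0 = 6.1131, b1 = -4.8834.
SSres = 1.7880.
SStot = 1689.0000.
R^2 = 1 - 1.7880/1689.0000 = 0.9989.

0.9989


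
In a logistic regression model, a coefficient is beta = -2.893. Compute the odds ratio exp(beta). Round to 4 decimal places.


exp(-2.893) = 0.0554.
So the odds ratio is 0.0554.

0.0554


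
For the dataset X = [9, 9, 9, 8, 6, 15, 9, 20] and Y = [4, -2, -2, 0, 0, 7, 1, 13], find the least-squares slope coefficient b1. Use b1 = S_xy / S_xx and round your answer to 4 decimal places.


The sample means are xbar = 10.6250 and ybar = 2.6250.
Compute S_xx = 145.8750 and S_xy = 150.8750.
Slope b1 = S_xy / S_xx = 150.8750 / 145.8750 = 1.0343.

1.0343


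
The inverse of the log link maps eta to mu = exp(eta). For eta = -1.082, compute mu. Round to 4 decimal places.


Apply the inverse link:
mu = e^-1.082 = 0.3389.

0.3389


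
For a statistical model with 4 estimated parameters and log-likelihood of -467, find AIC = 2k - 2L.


AIC = 2k - 2*loglik = 2(4) - 2(-467).
= 8 + 934 = 942.

942


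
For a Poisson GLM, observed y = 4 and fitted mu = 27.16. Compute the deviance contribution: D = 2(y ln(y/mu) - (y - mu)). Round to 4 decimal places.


y/mu = 4/27.16 = 0.147275 (approx.), and ln(4/27.16) = -1.915451.
y * ln(y/mu) = 4 * -1.915451 = -7.661804.
y - mu = -23.16.
D = 2 * (-7.661804 - -23.16) = 30.996392, which rounds to 30.9964.

30.9964


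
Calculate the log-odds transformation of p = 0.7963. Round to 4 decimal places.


1 - p = 0.2037.
p/(1-p) = 3.9092.
logit = ln(3.9092) = 1.3633.

1.3633


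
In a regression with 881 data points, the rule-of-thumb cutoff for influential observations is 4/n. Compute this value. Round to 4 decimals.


Using the rule of thumb:
Threshold = 4 / 881 = 0.0045.

0.0045


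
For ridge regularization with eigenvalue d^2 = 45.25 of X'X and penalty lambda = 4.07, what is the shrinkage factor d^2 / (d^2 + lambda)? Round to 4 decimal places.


Denominator = d^2 + lambda = 45.25 + 4.07 = 49.3200.
Shrinkage = 45.25 / 49.3200 = 0.9175.

0.9175


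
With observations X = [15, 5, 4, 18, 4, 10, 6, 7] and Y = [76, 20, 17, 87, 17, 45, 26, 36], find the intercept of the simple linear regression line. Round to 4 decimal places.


Compute b1 = 5.1334 from the OLS formula.
With xbar = 8.6250 and ybar = 40.5000, the intercept is:
b0 = 40.5000 - 5.1334 * 8.6250 = -3.7754.

-3.7754


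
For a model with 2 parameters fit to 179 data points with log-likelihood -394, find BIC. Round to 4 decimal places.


Compute k*ln(n) = 2*ln(179) = 2*5.187386 = 10.374772.
Then -2*loglik = 788.
BIC = 10.374772 + 788 = 798.374772, which rounds to 798.3748.

798.3748


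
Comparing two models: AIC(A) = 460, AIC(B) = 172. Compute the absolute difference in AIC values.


Absolute difference = |460 - 172| = 288.
The model with lower AIC (B) is preferred.

288


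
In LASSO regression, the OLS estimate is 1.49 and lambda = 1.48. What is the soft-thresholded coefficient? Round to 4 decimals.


|beta_OLS| = 1.49.
lambda = 1.48.
Since |beta| > lambda, coefficient = sign(beta)*(|beta| - lambda) = 0.0100.
Result = 0.0100.

0.0100


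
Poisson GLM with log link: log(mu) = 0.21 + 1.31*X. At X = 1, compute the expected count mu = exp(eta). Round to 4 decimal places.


eta = 0.21 + 1.31 * 1 = 1.5200.
mu = exp(1.5200) = 4.5722.

4.5722


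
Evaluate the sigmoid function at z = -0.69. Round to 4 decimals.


Compute exp(0.6900) = 1.9937.
Sigmoid = 1 / (1 + 1.9937) = 1 / 2.9937 = 0.3340.

0.3340


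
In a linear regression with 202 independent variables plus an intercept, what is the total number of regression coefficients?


Total coefficients = number of predictors + 1 (for the intercept).
= 202 + 1 = 203.

203


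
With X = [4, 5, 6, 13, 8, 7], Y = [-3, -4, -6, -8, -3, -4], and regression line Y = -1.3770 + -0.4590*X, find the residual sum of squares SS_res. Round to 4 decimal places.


Compute predicted values, then residuals = yi - yhat_i.
Residuals: [0.2130, -0.3280, -1.8690, -0.6560, 2.0490, 0.5900].
SSres = sum(residual^2) = 8.6230.

8.6230


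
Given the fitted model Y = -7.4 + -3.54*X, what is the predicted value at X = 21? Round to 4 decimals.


Substitute X = 21 into the equation:
Y = -7.4 + -3.54 * 21 = -7.4 + -74.3400 = -81.7400.

-81.7400


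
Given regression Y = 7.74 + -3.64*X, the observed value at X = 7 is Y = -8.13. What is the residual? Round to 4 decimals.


Fitted value at X = 7 is yhat = 7.74 + -3.64*7 = -17.7400.
Residual = -8.13 - -17.7400 = 9.6100.

9.6100


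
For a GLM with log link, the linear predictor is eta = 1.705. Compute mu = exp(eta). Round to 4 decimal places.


The inverse log link gives:
mu = exp(1.705) = 5.5014.

5.5014


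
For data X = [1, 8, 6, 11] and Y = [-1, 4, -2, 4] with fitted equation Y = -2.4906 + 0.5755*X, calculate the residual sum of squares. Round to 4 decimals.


Predicted values from Y = -2.4906 + 0.5755*X.
Residuals: [0.9151, 1.8866, -2.9624, 0.1601].
SSres = 13.1981.

13.1981


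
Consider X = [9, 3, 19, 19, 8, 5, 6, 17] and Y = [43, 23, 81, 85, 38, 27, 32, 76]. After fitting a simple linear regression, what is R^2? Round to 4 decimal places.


Fit the OLS line: b0 = 8.5788, b1 = 3.9113.
SSres = 21.5017.
SStot = 4633.8750.
R^2 = 1 - 21.5017/4633.8750 = 0.9954.

0.9954


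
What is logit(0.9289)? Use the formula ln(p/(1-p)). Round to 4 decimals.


The odds are p/(1-p) = 0.9289 / 0.0711 = 13.0647.
logit(p) = ln(13.0647) = 2.5699.

2.5699


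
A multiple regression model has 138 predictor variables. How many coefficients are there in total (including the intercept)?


Total coefficients = number of predictors + 1 (for the intercept).
= 138 + 1 = 139.

139


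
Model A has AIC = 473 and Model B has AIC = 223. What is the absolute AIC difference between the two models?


Absolute difference = |473 - 223| = 250.
The model with lower AIC (B) is preferred.

250


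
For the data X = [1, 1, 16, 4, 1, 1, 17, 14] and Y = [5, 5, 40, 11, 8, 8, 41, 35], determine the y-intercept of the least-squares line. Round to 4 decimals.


The slope is b1 = 2.2073.
Sample means are xbar = 6.8750 and ybar = 19.1250.
Intercept: b0 = 19.1250 - (2.2073)(6.8750) = 3.9497.

3.9497


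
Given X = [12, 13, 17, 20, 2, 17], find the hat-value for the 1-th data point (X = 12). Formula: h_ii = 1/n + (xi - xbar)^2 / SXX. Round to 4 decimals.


Mean of X: xbar = 13.5000.
SXX = 201.5000.
For X = 12: h = 1/6 + (12 - 13.5000)^2/201.5000 = 0.1778.

0.1778


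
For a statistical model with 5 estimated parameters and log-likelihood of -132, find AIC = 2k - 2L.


AIC = 2*5 - 2*(-132).
= 10 + 264 = 274.

274


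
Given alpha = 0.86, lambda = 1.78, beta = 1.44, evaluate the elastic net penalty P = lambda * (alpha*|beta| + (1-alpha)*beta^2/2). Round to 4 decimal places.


L1 component = 0.86 * |1.44| = 1.2384.
L2 component = 0.14 * 1.44^2 / 2 = 0.1452.
Penalty = 1.78 * (1.2384 + 0.1452) = 1.78 * 1.3836 = 2.4627.

2.4627


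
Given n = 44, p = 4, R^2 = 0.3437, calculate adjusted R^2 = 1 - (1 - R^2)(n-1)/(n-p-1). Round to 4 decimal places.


Using the formula:
(1 - 0.3437) = 0.6563.
Multiply by 43/39: 0.6563 * 43 = 28.2209, then 28.2209 / 39 = 0.7236.
Adj R^2 = 1 - 0.7236 = 0.2764.

0.2764


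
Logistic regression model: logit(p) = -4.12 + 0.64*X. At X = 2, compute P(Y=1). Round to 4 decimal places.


z = -4.12 + 0.64 * 2 = -2.8400.
Sigmoid: P = 1 / (1 + exp(2.8400)) = 0.0552.

0.0552


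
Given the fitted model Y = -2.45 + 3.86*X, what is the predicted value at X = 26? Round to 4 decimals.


Substitute X = 26 into the equation:
Y = -2.45 + 3.86 * 26 = -2.45 + 100.3600 = 97.9100.

97.9100


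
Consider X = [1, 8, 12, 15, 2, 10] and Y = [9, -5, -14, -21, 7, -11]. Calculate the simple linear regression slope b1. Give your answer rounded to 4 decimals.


First compute the means: xbar = 8.0000, ybar = -5.8333.
Then S_xx = sum((xi - xbar)^2) = 154.0000.
S_xy = sum((xi - xbar)(yi - ybar)) = -330.0000.
b1 = S_xy / S_xx = -330.0000 / 154.0000 = -2.1429.

-2.1429


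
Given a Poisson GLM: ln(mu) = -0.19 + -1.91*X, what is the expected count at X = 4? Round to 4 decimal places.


Linear predictor: eta = -0.19 + (-1.91)(4) = -7.8300.
Expected count: mu = exp(-7.8300) = 0.0004.

0.0004


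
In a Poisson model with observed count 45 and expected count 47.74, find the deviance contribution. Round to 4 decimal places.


Compute y*ln(y/mu) = 45*ln(45/47.74) = 45*-0.059107 = -2.659815.
y - mu = -2.74.
D = 2*(-2.659815 - (-2.74)) = 0.160370, which rounds to 0.1604.

0.1604


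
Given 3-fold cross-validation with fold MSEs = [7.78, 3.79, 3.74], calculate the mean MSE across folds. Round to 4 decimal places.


Add all fold MSEs: 15.3100.
Divide by k = 3: 15.3100/3 = 5.1033.

5.1033


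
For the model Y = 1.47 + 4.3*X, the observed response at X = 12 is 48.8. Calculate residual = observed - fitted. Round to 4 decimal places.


Compute yhat = 1.47 + (4.3)(12) = 53.0700.
Residual = actual - predicted = 48.8 - 53.0700 = -4.2700.

-4.2700


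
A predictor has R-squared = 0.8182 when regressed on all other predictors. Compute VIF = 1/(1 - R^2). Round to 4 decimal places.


VIF = 1 / (1 - 0.8182).
= 1 / 0.1818 = 5.5006.

5.5006


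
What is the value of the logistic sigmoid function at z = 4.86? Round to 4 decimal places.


Compute exp(-4.8600) = 0.0078.
Sigmoid = 1 / (1 + 0.0078) = 1 / 1.0078 = 0.9923.

0.9923


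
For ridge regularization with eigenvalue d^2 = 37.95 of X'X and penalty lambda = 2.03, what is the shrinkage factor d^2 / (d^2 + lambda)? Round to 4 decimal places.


d^2 + lambda = 37.95 + 2.03 = 39.9800.
Shrinkage factor = 37.95/39.9800 = 0.9492.

0.9492


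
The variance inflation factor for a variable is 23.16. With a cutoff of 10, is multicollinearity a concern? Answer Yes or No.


Check: VIF = 23.16 vs threshold = 10.
Since 23.16 >= 10, the answer is Yes.

Yes


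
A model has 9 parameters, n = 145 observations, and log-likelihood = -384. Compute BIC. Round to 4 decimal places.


ln(145) = 4.976734.
k * ln(n) = 9 * 4.976734 = 44.790606.
-2L = 768.
BIC = 44.790606 + 768 = 812.790606, which rounds to 812.7906.

812.7906


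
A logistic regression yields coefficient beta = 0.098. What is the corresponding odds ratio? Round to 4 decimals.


Odds ratio = exp(beta) = exp(0.098).
= 1.1030.

1.1030


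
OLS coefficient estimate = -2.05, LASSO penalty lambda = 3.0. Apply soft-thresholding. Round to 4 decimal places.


Absolute value: |-2.05| = 2.05.
Compare to lambda = 3.0.
Since |beta| <= lambda, the coefficient is set to 0.

0.0000


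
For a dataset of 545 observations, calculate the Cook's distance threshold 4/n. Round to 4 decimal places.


The threshold is 4/n.
4/545 = 0.0073.

0.0073


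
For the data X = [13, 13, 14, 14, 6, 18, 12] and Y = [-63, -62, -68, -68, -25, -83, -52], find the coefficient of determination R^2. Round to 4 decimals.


After computing the OLS fit (b0=4.1190, b1=-4.9981):
SSres = 38.8569, SStot = 1958.8571.
R^2 = 1 - 38.8569/1958.8571 = 0.9802.

0.9802


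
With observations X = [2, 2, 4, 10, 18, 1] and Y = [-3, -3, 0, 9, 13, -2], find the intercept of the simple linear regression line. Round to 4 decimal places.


First find the slope: b1 = 1.0128.
Means: xbar = 6.1667, ybar = 2.3333.
b0 = ybar - b1 * xbar = 2.3333 - 1.0128 * 6.1667 = -3.9125.

-3.9125


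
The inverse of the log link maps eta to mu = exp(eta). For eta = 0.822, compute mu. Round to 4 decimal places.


The inverse log link gives:
mu = exp(0.822) = 2.2750.

2.2750


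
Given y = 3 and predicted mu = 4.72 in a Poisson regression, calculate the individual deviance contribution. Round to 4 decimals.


Compute y*ln(y/mu) = 3*ln(3/4.72) = 3*-0.453197 = -1.359591.
y - mu = -1.72.
D = 2*(-1.359591 - (-1.72)) = 0.720818, which rounds to 0.7208.

0.7208


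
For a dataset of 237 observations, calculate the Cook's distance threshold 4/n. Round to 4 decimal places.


Using the rule of thumb:
Threshold = 4 / 237 = 0.0169.

0.0169


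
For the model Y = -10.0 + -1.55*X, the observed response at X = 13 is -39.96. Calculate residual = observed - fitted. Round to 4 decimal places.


Fitted value at X = 13 is yhat = -10.0 + -1.55*13 = -30.1500.
Residual = -39.96 - -30.1500 = -9.8100.

-9.8100


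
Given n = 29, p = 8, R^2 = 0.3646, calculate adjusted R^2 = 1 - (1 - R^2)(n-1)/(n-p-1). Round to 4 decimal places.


Using the formula:
(1 - 0.3646) = 0.6354.
Multiply by 28/20: 0.6354 * 28 = 17.7912, then 17.7912 / 20 = 0.8896.
Adj R^2 = 1 - 0.8896 = 0.1104.

0.1104


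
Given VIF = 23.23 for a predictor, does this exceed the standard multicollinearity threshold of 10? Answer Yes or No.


Compare VIF = 23.23 to the threshold of 10.
23.23 >= 10, so the answer is Yes.

Yes


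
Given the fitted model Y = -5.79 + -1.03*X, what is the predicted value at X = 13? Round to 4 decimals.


Predicted value:
Y = -5.79 + (-1.03)(13) = -5.79 + -13.3900 = -19.1800.

-19.1800


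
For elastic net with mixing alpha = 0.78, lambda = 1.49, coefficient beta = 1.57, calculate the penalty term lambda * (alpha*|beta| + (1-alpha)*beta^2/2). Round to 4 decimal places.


Compute:
L1 = 0.78 * 1.57 = 1.2246.
L2 = 0.22 * 1.57^2 / 2 = 0.2711.
Penalty = 1.49 * (1.2246 + 0.2711) = 2.2287.

2.2287


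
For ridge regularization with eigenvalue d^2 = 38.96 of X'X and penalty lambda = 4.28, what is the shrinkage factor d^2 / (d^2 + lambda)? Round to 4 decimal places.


Compute the denominator: 38.96 + 4.28 = 43.2400.
Shrinkage factor = 38.96 / 43.2400 = 0.9010.

0.9010


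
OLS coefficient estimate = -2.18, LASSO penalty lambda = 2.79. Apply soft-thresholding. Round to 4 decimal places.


|beta_OLS| = 2.18.
lambda = 2.79.
Since |beta| <= lambda, the coefficient is set to 0.
Result = 0.0000.

0.0000


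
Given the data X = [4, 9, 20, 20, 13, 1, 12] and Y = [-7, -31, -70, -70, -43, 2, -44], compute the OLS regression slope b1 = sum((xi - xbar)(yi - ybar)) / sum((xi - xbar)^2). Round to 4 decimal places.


Calculate xbar = 11.2857, ybar = -37.5714.
S_xx = 319.4286, S_xy = -1223.8571.
Using b1 = S_xy / S_xx = -1223.8571 / 319.4286, we get b1 = -3.8314.

-3.8314


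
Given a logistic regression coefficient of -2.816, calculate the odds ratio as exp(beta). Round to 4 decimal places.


Odds ratio = exp(beta) = exp(-2.816).
= 0.0598.

0.0598


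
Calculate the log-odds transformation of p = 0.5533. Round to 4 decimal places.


Compute the odds: 0.5533/0.4467 = 1.2386.
Take the natural log: ln(1.2386) = 0.2140.

0.2140


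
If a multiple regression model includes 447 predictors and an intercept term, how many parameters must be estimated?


Each predictor gets one coefficient, plus one intercept.
Total parameters = 447 + 1 = 448.

448


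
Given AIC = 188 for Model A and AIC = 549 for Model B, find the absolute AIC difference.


|AIC_A - AIC_B| = |188 - 549| = 361.
Model A is preferred (lower AIC).

361


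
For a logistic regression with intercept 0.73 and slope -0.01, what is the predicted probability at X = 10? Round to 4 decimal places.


z = 0.73 + -0.01 * 10 = 0.6300.
Sigmoid: P = 1 / (1 + exp(-0.6300)) = 0.6525.

0.6525


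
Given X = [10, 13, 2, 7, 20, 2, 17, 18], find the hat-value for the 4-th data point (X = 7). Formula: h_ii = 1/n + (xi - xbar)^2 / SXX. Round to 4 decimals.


n = 8, xbar = 11.1250.
SXX = sum((xi - xbar)^2) = 348.8750.
h = 1/8 + (7 - 11.1250)^2 / 348.8750 = 0.1738.

0.1738


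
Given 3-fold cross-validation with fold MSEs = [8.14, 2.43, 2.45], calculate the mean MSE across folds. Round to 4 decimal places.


Sum of fold MSEs = 13.0200.
Average = 13.0200 / 3 = 4.3400.

4.3400


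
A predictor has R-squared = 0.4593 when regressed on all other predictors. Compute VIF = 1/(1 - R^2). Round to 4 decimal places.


Denominator: 1 - 0.4593 = 0.5407.
VIF = 1 / 0.5407 = 1.8495.

1.8495


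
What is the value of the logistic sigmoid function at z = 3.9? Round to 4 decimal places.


Compute exp(-3.9000) = 0.0202.
Sigmoid = 1 / (1 + 0.0202) = 1 / 1.0202 = 0.9802.

0.9802


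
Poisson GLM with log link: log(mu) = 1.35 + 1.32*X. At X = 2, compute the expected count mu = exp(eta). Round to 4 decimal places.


Compute eta = 1.35 + 1.32 * 2 = 3.9900.
Apply inverse link: mu = e^3.9900 = 54.0549.

54.0549


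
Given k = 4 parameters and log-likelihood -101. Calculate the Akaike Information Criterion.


AIC = 2k - 2*loglik = 2(4) - 2(-101).
= 8 + 202 = 210.

210


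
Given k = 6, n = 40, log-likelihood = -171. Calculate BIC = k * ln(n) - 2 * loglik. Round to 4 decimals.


Compute k*ln(n) = 6*ln(40) = 6*3.688879 = 22.133274.
Then -2*loglik = 342.
BIC = 22.133274 + 342 = 364.133274, which rounds to 364.1333.

364.1333


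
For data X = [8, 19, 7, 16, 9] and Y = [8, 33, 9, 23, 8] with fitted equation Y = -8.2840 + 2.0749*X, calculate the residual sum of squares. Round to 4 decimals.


Predicted values from Y = -8.2840 + 2.0749*X.
Residuals: [-0.3152, 1.8609, 2.7597, -1.9144, -2.3901].
SSres = 20.5557.

20.5557


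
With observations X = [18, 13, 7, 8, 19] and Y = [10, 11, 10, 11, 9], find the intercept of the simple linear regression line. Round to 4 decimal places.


First find the slope: b1 = -0.0902.
Means: xbar = 13.0000, ybar = 10.2000.
b0 = ybar - b1 * xbar = 10.2000 - -0.0902 * 13.0000 = 11.3721.

11.3721


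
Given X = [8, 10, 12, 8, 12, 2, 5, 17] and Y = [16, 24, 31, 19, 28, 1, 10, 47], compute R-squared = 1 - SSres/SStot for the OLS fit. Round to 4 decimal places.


After computing the OLS fit (b0=-5.9047, b1=3.0167):
SSres = 15.4582, SStot = 1376.0000.
R^2 = 1 - 15.4582/1376.0000 = 0.9888.

0.9888


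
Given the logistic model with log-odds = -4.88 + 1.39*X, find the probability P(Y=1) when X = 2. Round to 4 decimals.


Compute z = -4.88 + (1.39)(2) = -2.1000.
exp(-z) = 8.1662.
P = 1/(1 + 8.1662) = 0.1091.

0.1091


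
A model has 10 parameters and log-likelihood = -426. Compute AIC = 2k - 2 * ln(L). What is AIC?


AIC = 2*10 - 2*(-426).
= 20 + 852 = 872.

872


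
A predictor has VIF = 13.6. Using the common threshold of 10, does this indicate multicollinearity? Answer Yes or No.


The threshold is 10.
VIF = 13.6 is >= 10.
Multicollinearity indication: Yes.

Yes


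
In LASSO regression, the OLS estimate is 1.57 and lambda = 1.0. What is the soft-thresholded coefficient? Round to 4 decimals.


Check: |1.57| = 1.57 vs lambda = 1.0.
Since |beta| > lambda, coefficient = sign(beta)*(|beta| - lambda) = 0.5700.
Soft-thresholded coefficient = 0.5700.

0.5700


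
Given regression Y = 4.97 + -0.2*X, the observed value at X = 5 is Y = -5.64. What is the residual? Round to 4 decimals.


Compute yhat = 4.97 + (-0.2)(5) = 3.9700.
Residual = actual - predicted = -5.64 - 3.9700 = -9.6100.

-9.6100


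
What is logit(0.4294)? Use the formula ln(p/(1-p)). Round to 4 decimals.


Compute the odds: 0.4294/0.5706 = 0.7525.
Take the natural log: ln(0.7525) = -0.2843.

-0.2843


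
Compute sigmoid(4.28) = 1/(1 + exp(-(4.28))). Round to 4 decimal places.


First, exp(-4.2800) = 0.0138.
Then sigma(z) = 1/(1 + 0.0138) = 0.9863.

0.9863


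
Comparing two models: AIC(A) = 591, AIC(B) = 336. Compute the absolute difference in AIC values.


|AIC_A - AIC_B| = |591 - 336| = 255.
Model B is preferred (lower AIC).

255


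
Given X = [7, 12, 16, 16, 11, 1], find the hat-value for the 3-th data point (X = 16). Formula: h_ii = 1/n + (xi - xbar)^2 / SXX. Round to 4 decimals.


Mean of X: xbar = 10.5000.
SXX = 165.5000.
For X = 16: h = 1/6 + (16 - 10.5000)^2/165.5000 = 0.3494.

0.3494


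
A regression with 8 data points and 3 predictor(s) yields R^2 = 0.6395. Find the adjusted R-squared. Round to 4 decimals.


Adjusted R^2 = 1 - (1 - R^2) * (n-1)/(n-p-1).
(1 - R^2) = 0.3605.
(n-1)/(n-p-1) = 7/4.
(1 - R^2) * (n-1) = 0.3605 * 7 = 2.5235.
Divide by (n-p-1): 2.5235 / 4 = 0.6309.
Adj R^2 = 1 - 0.6309 = 0.3691.

0.3691


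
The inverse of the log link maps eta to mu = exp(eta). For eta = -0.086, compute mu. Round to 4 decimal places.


Apply the inverse link:
mu = e^-0.086 = 0.9176.

0.9176


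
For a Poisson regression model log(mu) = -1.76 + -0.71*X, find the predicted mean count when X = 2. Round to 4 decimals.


eta = -1.76 + -0.71 * 2 = -3.1800.
mu = exp(-3.1800) = 0.0416.

0.0416


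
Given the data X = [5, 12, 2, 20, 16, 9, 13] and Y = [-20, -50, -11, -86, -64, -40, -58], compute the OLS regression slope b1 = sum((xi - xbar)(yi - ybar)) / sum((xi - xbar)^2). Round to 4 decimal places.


The sample means are xbar = 11.0000 and ybar = -47.0000.
Compute S_xx = 232.0000 and S_xy = -961.0000.
Slope b1 = S_xy / S_xx = -961.0000 / 232.0000 = -4.1422.

-4.1422


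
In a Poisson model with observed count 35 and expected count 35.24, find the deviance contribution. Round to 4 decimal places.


First: ln(35/35.24) = -0.006834.
Then: 35 * -0.006834 = -0.239190.
y - mu = 35 - 35.24 = -0.24.
D = 2(-0.239190 - -0.24) = 0.001620, which rounds to 0.0016.

0.0016


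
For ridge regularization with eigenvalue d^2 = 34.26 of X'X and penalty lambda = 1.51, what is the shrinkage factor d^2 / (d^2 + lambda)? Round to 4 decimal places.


Compute the denominator: 34.26 + 1.51 = 35.7700.
Shrinkage factor = 34.26 / 35.7700 = 0.9578.

0.9578


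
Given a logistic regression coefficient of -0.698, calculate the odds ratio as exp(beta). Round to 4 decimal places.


exp(-0.698) = 0.4976.
So the odds ratio is 0.4976.

0.4976


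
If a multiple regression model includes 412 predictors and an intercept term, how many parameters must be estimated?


Total coefficients = number of predictors + 1 (for the intercept).
= 412 + 1 = 413.

413


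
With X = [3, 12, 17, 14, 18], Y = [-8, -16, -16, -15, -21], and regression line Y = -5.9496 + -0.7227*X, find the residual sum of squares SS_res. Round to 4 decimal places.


Predicted values from Y = -5.9496 + -0.7227*X.
Residuals: [0.1177, -1.3780, 2.2355, 1.0674, -2.0418].
SSres = 12.2185.

12.2185


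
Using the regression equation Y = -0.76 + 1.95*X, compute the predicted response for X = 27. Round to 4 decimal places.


Plug X = 27 into Y = -0.76 + 1.95*X:
Y = -0.76 + 52.6500 = 51.8900.

51.8900


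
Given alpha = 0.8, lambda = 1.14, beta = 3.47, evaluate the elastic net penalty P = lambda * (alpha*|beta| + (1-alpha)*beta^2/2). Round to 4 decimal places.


L1 component = 0.8 * |3.47| = 2.7760.
L2 component = 0.2 * 3.47^2 / 2 = 1.2041.
Penalty = 1.14 * (2.7760 + 1.2041) = 1.14 * 3.9801 = 4.5373.

4.5373


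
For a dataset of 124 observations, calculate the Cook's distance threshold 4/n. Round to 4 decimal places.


Cook's distance cutoff = 4/n = 4/124.
= 0.0323.

0.0323


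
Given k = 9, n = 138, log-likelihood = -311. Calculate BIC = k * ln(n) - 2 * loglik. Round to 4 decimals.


ln(138) = 4.927254.
k * ln(n) = 9 * 4.927254 = 44.345286.
-2L = 622.
BIC = 44.345286 + 622 = 666.345286, which rounds to 666.3453.

666.3453


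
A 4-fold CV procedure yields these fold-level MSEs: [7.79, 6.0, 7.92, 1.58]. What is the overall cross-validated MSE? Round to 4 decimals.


Total MSE across folds = 23.2900.
CV-MSE = 23.2900/4 = 5.8225.

5.8225


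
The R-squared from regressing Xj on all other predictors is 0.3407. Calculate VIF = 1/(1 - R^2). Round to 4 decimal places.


Using VIF = 1/(1 - R^2_j):
1 - 0.3407 = 0.6593.
VIF = 1.5168.

1.5168


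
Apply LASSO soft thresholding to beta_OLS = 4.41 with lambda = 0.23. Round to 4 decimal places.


|beta_OLS| = 4.41.
lambda = 0.23.
Since |beta| > lambda, coefficient = sign(beta)*(|beta| - lambda) = 4.1800.
Result = 4.1800.

4.1800


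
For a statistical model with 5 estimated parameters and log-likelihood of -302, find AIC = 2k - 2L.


AIC = 2*5 - 2*(-302).
= 10 + 604 = 614.

614


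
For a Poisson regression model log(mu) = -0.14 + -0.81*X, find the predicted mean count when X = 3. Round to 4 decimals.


Linear predictor: eta = -0.14 + (-0.81)(3) = -2.5700.
Expected count: mu = exp(-2.5700) = 0.0765.

0.0765


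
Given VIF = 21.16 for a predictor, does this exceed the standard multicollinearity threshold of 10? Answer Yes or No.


Compare VIF = 21.16 to the threshold of 10.
21.16 >= 10, so the answer is Yes.

Yes


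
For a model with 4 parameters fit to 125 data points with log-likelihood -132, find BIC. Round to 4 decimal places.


Compute k*ln(n) = 4*ln(125) = 4*4.828314 = 19.313256.
Then -2*loglik = 264.
BIC = 19.313256 + 264 = 283.313256, which rounds to 283.3133.

283.3133


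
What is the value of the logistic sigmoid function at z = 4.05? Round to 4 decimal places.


Compute exp(-4.0500) = 0.0174.
Sigmoid = 1 / (1 + 0.0174) = 1 / 1.0174 = 0.9829.

0.9829


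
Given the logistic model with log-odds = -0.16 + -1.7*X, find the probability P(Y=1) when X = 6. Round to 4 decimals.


z = -0.16 + -1.7 * 6 = -10.3600.
Sigmoid: P = 1 / (1 + exp(10.3600)) = 0.0000.

0.0000


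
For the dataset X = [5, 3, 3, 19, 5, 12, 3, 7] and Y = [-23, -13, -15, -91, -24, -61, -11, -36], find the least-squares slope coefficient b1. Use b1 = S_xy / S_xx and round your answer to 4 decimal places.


The sample means are xbar = 7.1250 and ybar = -34.2500.
Compute S_xx = 224.8750 and S_xy = -1112.7500.
Slope b1 = S_xy / S_xx = -1112.7500 / 224.8750 = -4.9483.

-4.9483


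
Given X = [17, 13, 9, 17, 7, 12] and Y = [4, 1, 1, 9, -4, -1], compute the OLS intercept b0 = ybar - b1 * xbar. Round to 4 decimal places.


Compute b1 = 0.9341 from the OLS formula.
With xbar = 12.5000 and ybar = 1.6667, the intercept is:
b0 = 1.6667 - 0.9341 * 12.5000 = -10.0100.

-10.0100


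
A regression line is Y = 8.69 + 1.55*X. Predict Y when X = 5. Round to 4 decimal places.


Predicted value:
Y = 8.69 + (1.55)(5) = 8.69 + 7.7500 = 16.4400.

16.4400


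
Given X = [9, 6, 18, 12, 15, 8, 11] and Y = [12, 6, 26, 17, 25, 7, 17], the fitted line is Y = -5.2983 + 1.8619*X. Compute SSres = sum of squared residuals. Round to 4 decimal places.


Compute predicted values, then residuals = yi - yhat_i.
Residuals: [0.5412, 0.1269, -2.2159, -0.0445, 2.3698, -2.5969, 1.8174].
SSres = sum(residual^2) = 20.8840.

20.8840


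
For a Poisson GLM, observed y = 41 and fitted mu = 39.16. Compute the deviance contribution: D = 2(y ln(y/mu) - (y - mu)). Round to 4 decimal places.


Compute y*ln(y/mu) = 41*ln(41/39.16) = 41*0.045916 = 1.882556.
y - mu = 1.84.
D = 2*(1.882556 - (1.84)) = 0.085112, which rounds to 0.0851.

0.0851


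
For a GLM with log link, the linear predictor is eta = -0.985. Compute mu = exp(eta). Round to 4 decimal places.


Apply the inverse link:
mu = e^-0.985 = 0.3734.

0.3734


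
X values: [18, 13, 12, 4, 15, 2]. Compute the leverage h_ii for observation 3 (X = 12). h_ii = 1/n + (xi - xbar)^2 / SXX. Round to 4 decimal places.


Compute xbar = 10.6667 with n = 6 observations.
SXX = 199.3333.
Leverage = 1/6 + (12 - 10.6667)^2/199.3333 = 0.1756.

0.1756


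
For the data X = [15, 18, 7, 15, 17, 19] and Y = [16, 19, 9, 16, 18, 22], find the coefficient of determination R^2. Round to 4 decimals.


The fitted line is Y = 1.5817 + 0.9946*X.
SSres = 3.4973, SStot = 95.3333.
R^2 = 1 - SSres/SStot = 0.9633.

0.9633


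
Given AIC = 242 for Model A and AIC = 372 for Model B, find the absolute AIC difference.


Compute |242 - 372| = 130.
Model A has the smaller AIC.

130


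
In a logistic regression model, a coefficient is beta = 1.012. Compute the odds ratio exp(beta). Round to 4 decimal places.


The odds ratio is computed as:
OR = e^(1.012) = 2.7511.

2.7511


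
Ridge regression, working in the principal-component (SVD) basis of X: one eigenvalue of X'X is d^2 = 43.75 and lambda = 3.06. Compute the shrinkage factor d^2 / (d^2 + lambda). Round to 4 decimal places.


Denominator = d^2 + lambda = 43.75 + 3.06 = 46.8100.
Shrinkage = 43.75 / 46.8100 = 0.9346.

0.9346


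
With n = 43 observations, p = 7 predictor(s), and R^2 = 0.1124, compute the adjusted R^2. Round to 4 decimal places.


Adjusted R^2 = 1 - (1 - R^2) * (n-1)/(n-p-1).
(1 - R^2) = 0.8876.
(n-1)/(n-p-1) = 42/35.
(1 - R^2) * (n-1) = 0.8876 * 42 = 37.2792.
Divide by (n-p-1): 37.2792 / 35 = 1.0651.
Adj R^2 = 1 - 1.0651 = -0.0651.

-0.0651


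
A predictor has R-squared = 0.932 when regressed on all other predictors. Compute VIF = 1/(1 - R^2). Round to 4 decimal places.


Denominator: 1 - 0.932 = 0.068.
VIF = 1 / 0.068 = 14.7059.

14.7059


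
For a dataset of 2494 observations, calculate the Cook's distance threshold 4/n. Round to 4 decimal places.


Cook's distance cutoff = 4/n = 4/2494.
= 0.0016.

0.0016


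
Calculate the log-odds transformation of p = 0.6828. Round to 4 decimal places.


Compute the odds: 0.6828/0.3172 = 2.1526.
Take the natural log: ln(2.1526) = 0.7667.

0.7667


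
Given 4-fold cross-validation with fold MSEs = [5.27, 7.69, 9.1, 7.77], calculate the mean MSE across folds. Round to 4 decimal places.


Add all fold MSEs: 29.8300.
Divide by k = 4: 29.8300/4 = 7.4575.

7.4575


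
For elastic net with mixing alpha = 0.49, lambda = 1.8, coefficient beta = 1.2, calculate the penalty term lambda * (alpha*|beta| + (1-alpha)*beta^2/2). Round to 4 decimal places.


alpha * |beta| = 0.49 * 1.2 = 0.5880.
(1-alpha) * beta^2/2 = 0.51 * 1.4400/2 = 0.3672.
Total = 1.8 * (0.5880 + 0.3672) = 1.7194.

1.7194


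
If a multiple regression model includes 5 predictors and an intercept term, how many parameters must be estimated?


Total coefficients = number of predictors + 1 (for the intercept).
= 5 + 1 = 6.

6


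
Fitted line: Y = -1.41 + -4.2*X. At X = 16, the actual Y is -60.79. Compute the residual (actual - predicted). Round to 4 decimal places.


Predicted = -1.41 + -4.2 * 16 = -68.6100.
Residual = -60.79 - -68.6100 = 7.8200.

7.8200


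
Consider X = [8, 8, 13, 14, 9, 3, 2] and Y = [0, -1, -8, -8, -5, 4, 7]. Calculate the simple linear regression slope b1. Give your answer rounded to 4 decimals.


The sample means are xbar = 8.1429 and ybar = -1.5714.
Compute S_xx = 122.8571 and S_xy = -153.4286.
Slope b1 = S_xy / S_xx = -153.4286 / 122.8571 = -1.2488.

-1.2488


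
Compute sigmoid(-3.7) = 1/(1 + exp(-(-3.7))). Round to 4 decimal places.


Compute exp(3.7000) = 40.4473.
Sigmoid = 1 / (1 + 40.4473) = 1 / 41.4473 = 0.0241.

0.0241


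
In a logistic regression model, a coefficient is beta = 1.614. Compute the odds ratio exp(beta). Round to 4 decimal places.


Odds ratio = exp(beta) = exp(1.614).
= 5.0229.

5.0229


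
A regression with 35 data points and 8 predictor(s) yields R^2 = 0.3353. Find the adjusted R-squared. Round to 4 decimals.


Adjusted R^2 = 1 - (1 - R^2) * (n-1)/(n-p-1).
(1 - R^2) = 0.6647.
(n-1)/(n-p-1) = 34/26.
(1 - R^2) * (n-1) = 0.6647 * 34 = 22.5998.
Divide by (n-p-1): 22.5998 / 26 = 0.8692.
Adj R^2 = 1 - 0.8692 = 0.1308.

0.1308


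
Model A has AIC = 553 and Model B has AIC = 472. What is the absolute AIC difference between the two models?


Compute |553 - 472| = 81.
Model B has the smaller AIC.

81


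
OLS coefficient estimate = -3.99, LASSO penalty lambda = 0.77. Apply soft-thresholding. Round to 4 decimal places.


Check: |-3.99| = 3.99 vs lambda = 0.77.
Since |beta| > lambda, coefficient = sign(beta)*(|beta| - lambda) = -3.2200.
Soft-thresholded coefficient = -3.2200.

-3.2200


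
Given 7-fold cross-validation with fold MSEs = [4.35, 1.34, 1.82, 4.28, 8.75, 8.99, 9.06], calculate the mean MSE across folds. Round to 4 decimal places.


Sum of fold MSEs = 38.5900.
Average = 38.5900 / 7 = 5.5129.

5.5129


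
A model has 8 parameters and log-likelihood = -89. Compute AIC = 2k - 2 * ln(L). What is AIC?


Compute:
2k = 2*8 = 16.
-2*loglik = -2*(-89) = 178.
AIC = 16 + 178 = 194.

194


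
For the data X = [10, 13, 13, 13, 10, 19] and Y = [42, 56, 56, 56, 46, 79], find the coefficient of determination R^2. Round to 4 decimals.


The fitted line is Y = 5.2778 + 3.8889*X.
SSres = 8.1667, SStot = 824.8333.
R^2 = 1 - SSres/SStot = 0.9901.

0.9901


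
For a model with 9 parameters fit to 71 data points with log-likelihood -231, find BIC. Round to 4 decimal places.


ln(71) = 4.262680.
k * ln(n) = 9 * 4.262680 = 38.364120.
-2L = 462.
BIC = 38.364120 + 462 = 500.364120, which rounds to 500.3641.

500.3641


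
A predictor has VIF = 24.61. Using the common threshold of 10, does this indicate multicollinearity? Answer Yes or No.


Check: VIF = 24.61 vs threshold = 10.
Since 24.61 >= 10, the answer is Yes.

Yes


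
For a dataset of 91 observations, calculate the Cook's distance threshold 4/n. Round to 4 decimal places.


Cook's distance cutoff = 4/n = 4/91.
= 0.0440.

0.0440


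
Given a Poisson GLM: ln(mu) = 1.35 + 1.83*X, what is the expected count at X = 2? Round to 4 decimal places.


Compute eta = 1.35 + 1.83 * 2 = 5.0100.
Apply inverse link: mu = e^5.0100 = 149.9047.

149.9047


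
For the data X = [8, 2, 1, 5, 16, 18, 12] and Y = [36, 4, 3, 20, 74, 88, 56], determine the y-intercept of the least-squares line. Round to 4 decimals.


The slope is b1 = 5.0218.
Sample means are xbar = 8.8571 and ybar = 40.1429.
Intercept: b0 = 40.1429 - (5.0218)(8.8571) = -4.3358.

-4.3358
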